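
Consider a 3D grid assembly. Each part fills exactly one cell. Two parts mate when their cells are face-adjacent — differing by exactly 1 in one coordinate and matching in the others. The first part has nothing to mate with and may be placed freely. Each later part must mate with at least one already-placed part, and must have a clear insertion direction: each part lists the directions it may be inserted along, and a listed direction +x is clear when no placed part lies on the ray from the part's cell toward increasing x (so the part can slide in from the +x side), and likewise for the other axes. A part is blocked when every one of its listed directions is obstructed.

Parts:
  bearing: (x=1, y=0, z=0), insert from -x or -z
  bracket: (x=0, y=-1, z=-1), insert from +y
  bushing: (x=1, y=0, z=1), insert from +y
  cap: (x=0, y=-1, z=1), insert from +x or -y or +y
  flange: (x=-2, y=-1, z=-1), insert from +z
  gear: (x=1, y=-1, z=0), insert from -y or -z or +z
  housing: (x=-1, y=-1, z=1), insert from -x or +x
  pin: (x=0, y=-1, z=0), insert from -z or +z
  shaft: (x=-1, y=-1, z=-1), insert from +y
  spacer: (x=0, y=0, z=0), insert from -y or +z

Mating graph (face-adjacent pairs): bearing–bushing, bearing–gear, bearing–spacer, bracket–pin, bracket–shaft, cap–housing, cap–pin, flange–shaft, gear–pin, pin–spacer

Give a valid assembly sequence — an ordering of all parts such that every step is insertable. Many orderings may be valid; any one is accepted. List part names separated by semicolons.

pin; cap; spacer; bearing; bushing; bracket; shaft; flange; housing; gear

1. pin@(0, -1, 0) [-z clear] — {pin}
2. cap@(0, -1, 1) [+x clear] — {cap, pin}
3. spacer@(0, 0, 0) [+z clear] — {cap, pin, spacer}
4. bearing@(1, 0, 0) [-z clear] — {bearing, cap, pin, spacer}
5. bushing@(1, 0, 1) [+y clear] — {bearing, bushing, cap, pin, spacer}
6. bracket@(0, -1, -1) [+y clear] — {bearing, bracket, bushing, cap, pin, spacer}
7. shaft@(-1, -1, -1) [+y clear] — {bearing, bracket, bushing, cap, pin, shaft, spacer}
8. flange@(-2, -1, -1) [+z clear] — {bearing, bracket, bushing, cap, flange, pin, shaft, spacer}
9. housing@(-1, -1, 1) [-x clear] — {bearing, bracket, bushing, cap, flange, housing, pin, shaft, spacer}
10. gear@(1, -1, 0) [-y clear] — {bearing, bracket, bushing, cap, flange, gear, housing, pin, shaft, spacer}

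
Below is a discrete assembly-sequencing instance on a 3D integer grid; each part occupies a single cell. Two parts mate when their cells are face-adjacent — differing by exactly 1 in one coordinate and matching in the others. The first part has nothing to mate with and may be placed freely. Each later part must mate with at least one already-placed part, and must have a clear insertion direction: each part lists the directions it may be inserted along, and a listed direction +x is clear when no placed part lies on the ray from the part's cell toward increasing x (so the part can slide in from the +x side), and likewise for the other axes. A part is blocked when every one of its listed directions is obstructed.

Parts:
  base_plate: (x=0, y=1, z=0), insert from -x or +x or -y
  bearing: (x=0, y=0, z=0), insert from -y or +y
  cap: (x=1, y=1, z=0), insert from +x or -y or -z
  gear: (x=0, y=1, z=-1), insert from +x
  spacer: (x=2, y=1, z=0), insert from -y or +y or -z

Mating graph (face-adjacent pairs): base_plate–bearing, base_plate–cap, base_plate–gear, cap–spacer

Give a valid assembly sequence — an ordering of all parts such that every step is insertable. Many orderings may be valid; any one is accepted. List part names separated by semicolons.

base_plate; cap; spacer; bearing; gear

1. base_plate@(0, 1, 0) [-x clear] — {base_plate}
2. cap@(1, 1, 0) [+x clear] — {base_plate, cap}
3. spacer@(2, 1, 0) [-y clear] — {base_plate, cap, spacer}
4. bearing@(0, 0, 0) [-y clear] — {base_plate, bearing, cap, spacer}
5. gear@(0, 1, -1) [+x clear] — {base_plate, bearing, cap, gear, spacer}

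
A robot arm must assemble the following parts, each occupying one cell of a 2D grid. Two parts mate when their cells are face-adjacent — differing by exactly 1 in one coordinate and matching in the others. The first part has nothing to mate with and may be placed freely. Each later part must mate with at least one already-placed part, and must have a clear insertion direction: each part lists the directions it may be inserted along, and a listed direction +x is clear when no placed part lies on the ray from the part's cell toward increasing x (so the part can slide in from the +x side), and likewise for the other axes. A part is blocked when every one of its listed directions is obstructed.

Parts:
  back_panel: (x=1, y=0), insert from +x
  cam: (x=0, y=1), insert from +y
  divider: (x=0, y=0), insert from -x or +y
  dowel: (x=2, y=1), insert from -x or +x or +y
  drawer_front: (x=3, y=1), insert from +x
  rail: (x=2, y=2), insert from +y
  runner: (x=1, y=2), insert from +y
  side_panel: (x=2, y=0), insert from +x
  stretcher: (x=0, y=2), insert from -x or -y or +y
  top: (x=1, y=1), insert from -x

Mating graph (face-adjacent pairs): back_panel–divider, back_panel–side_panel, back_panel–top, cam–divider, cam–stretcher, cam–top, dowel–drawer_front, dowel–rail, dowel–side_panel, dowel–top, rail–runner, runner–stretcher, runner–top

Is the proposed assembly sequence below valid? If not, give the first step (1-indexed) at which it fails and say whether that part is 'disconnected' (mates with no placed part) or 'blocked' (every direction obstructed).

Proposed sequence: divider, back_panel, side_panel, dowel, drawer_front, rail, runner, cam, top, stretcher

1. divider@(0, 0) [-x clear] — {divider}
2. back_panel@(1, 0) [+x clear] — {back_panel, divider}
3. side_panel@(2, 0) [+x clear] — {back_panel, divider, side_panel}
4. dowel@(2, 1) [-x clear] — {back_panel, divider, dowel, side_panel}
5. drawer_front@(3, 1) [+x clear] — {back_panel, divider, dowel, drawer_front, side_panel}
6. rail@(2, 2) [+y clear] — {back_panel, divider, dowel, drawer_front, rail, side_panel}
7. runner@(1, 2) [+y clear] — {back_panel, divider, dowel, drawer_front, rail, runner, side_panel}
8. cam@(0, 1) [+y clear] — {back_panel, cam, divider, dowel, drawer_front, rail, runner, side_panel}
9. top@(1, 1) — -x all obstructed ⇒ blocked

Invalid at step 9 (blocked)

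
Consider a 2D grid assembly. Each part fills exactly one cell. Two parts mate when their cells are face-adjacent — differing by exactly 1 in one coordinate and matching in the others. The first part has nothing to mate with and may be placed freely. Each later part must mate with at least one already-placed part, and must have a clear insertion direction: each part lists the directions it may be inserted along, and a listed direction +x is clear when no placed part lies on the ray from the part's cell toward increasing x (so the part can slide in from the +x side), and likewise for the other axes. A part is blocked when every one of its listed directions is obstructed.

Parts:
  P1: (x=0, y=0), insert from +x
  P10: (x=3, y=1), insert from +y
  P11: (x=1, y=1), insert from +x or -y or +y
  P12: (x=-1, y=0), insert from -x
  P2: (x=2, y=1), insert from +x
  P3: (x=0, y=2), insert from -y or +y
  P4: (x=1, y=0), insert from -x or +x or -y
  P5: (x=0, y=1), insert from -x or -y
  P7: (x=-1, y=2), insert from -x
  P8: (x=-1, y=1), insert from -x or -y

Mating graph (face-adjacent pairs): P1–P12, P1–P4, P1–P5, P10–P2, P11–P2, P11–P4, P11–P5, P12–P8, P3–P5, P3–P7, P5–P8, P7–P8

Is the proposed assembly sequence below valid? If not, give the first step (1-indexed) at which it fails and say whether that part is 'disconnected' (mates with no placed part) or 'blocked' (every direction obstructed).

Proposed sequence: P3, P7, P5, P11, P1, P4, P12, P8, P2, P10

1. P3@(0, 2) [-y clear] — {P3}
2. P7@(-1, 2) [-x clear] — {P3, P7}
3. P5@(0, 1) [-x clear] — {P3, P5, P7}
4. P11@(1, 1) [+x clear] — {P11, P3, P5, P7}
5. P1@(0, 0) [+x clear] — {P1, P11, P3, P5, P7}
6. P4@(1, 0) [+x clear] — {P1, P11, P3, P4, P5, P7}
7. P12@(-1, 0) [-x clear] — {P1, P11, P12, P3, P4, P5, P7}
8. P8@(-1, 1) [-x clear] — {P1, P11, P12, P3, P4, P5, P7, P8}
9. P2@(2, 1) [+x clear] — {P1, P11, P12, P2, P3, P4, P5, P7, P8}
10. P10@(3, 1) [+y clear] — {P1, P10, P11, P12, P2, P3, P4, P5, P7, P8}

Valid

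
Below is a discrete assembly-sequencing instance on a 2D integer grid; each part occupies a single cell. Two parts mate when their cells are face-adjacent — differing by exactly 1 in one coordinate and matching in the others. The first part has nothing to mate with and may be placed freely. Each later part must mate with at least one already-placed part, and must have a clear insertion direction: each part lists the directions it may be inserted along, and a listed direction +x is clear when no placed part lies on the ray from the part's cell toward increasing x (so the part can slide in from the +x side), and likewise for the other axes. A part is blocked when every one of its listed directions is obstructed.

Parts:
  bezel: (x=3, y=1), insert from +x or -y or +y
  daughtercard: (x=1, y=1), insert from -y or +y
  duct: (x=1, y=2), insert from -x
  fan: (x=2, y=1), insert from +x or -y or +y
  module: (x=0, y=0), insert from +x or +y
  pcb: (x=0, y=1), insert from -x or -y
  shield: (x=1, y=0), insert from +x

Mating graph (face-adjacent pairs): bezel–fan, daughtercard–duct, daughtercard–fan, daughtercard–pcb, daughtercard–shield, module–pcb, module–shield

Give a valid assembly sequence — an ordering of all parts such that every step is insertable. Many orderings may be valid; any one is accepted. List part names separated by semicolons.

pcb; module; shield; daughtercard; fan; bezel; duct

1. pcb@(0, 1) [-x clear] — {pcb}
2. module@(0, 0) [+x clear] — {module, pcb}
3. shield@(1, 0) [+x clear] — {module, pcb, shield}
4. daughtercard@(1, 1) [+y clear] — {daughtercard, module, pcb, shield}
5. fan@(2, 1) [+x clear] — {daughtercard, fan, module, pcb, shield}
6. bezel@(3, 1) [+x clear] — {bezel, daughtercard, fan, module, pcb, shield}
7. duct@(1, 2) [-x clear] — {bezel, daughtercard, duct, fan, module, pcb, shield}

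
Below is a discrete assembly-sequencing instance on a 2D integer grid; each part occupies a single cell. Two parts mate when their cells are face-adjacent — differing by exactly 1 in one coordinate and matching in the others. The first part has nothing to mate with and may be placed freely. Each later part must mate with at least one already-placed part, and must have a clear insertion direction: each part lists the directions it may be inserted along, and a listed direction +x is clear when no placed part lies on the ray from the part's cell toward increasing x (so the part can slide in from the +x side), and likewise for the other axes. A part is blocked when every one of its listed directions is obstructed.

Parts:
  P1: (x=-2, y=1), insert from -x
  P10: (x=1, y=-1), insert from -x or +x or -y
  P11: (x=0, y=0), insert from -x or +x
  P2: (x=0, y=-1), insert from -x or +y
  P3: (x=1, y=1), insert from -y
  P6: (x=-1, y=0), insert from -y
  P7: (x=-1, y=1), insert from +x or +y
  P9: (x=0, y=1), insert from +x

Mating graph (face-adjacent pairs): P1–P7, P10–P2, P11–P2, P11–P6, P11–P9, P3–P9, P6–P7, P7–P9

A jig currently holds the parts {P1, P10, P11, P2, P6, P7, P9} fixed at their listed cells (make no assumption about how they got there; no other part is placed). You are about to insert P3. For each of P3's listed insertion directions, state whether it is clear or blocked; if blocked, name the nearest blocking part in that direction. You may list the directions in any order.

-y: nearest on ray is P10@(1, -1) ⇒ blocked

-y: blocked by P10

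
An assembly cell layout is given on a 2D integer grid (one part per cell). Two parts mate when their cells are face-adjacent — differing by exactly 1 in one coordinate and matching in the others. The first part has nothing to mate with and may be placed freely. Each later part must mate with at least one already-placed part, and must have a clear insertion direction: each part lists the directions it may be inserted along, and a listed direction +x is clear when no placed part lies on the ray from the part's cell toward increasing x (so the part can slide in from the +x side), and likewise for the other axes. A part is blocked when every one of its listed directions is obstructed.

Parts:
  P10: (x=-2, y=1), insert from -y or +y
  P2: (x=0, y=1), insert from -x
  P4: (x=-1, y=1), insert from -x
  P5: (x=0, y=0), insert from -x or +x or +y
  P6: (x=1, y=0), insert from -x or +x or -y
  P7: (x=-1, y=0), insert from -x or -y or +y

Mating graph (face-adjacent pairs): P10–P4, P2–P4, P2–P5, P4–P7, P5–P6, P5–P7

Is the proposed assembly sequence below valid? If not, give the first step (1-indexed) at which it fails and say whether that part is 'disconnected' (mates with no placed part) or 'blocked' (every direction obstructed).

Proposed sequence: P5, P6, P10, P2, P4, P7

Invalid at step 3 (disconnected)

1. P5@(0, 0) [-x clear] — {P5}
2. P6@(1, 0) [+x clear] — {P5, P6}
3. P10@(-2, 1) — no placed neighbour ⇒ disconnected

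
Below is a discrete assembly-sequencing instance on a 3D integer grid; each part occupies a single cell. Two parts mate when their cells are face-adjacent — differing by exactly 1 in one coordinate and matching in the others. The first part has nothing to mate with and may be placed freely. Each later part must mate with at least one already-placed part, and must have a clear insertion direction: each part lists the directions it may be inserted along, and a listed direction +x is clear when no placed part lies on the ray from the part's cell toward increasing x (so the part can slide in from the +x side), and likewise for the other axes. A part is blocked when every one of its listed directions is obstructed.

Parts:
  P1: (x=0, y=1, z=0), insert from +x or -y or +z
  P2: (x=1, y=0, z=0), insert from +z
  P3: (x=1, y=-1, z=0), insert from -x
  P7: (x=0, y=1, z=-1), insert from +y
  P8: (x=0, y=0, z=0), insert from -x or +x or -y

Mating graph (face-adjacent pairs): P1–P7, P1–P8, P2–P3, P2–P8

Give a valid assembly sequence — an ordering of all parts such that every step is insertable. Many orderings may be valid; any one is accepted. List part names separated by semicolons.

1. P3@(1, -1, 0) [-x clear] — {P3}
2. P2@(1, 0, 0) [+z clear] — {P2, P3}
3. P8@(0, 0, 0) [-x clear] — {P2, P3, P8}
4. P1@(0, 1, 0) [+x clear] — {P1, P2, P3, P8}
5. P7@(0, 1, -1) [+y clear] — {P1, P2, P3, P7, P8}

P3; P2; P8; P1; P7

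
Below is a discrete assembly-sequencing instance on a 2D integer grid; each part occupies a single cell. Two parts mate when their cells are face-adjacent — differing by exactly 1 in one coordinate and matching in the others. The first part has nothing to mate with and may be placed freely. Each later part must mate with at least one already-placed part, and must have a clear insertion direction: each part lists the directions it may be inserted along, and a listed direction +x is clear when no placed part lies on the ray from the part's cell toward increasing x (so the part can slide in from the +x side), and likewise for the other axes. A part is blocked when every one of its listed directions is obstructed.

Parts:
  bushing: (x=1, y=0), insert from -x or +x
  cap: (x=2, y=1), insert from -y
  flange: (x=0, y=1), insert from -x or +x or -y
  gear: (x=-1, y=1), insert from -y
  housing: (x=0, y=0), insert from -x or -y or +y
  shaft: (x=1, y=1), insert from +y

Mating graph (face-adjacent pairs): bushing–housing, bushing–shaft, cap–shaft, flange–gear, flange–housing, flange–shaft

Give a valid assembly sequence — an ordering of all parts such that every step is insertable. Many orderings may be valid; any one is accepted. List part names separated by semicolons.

1. flange@(0, 1) [-x clear] — {flange}
2. housing@(0, 0) [-x clear] — {flange, housing}
3. shaft@(1, 1) [+y clear] — {flange, housing, shaft}
4. cap@(2, 1) [-y clear] — {cap, flange, housing, shaft}
5. gear@(-1, 1) [-y clear] — {cap, flange, gear, housing, shaft}
6. bushing@(1, 0) [+x clear] — {bushing, cap, flange, gear, housing, shaft}

flange; housing; shaft; cap; gear; bushing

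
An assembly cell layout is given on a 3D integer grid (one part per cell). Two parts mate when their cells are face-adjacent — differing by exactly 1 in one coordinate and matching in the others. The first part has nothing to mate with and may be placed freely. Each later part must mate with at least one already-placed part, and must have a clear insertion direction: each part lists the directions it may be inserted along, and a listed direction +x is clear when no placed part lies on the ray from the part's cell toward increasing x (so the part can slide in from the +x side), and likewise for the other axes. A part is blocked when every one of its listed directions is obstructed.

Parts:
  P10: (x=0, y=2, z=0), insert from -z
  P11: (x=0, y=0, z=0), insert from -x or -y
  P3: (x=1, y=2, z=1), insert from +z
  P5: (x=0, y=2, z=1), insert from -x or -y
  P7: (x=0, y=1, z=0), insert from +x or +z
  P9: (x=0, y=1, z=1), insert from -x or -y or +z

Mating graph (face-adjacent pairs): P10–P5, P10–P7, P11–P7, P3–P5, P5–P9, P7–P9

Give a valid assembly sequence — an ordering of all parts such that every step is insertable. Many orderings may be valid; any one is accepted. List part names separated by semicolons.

P9; P7; P11; P10; P5; P3

1. P9@(0, 1, 1) [-x clear] — {P9}
2. P7@(0, 1, 0) [+x clear] — {P7, P9}
3. P11@(0, 0, 0) [-x clear] — {P11, P7, P9}
4. P10@(0, 2, 0) [-z clear] — {P10, P11, P7, P9}
5. P5@(0, 2, 1) [-x clear] — {P10, P11, P5, P7, P9}
6. P3@(1, 2, 1) [+z clear] — {P10, P11, P3, P5, P7, P9}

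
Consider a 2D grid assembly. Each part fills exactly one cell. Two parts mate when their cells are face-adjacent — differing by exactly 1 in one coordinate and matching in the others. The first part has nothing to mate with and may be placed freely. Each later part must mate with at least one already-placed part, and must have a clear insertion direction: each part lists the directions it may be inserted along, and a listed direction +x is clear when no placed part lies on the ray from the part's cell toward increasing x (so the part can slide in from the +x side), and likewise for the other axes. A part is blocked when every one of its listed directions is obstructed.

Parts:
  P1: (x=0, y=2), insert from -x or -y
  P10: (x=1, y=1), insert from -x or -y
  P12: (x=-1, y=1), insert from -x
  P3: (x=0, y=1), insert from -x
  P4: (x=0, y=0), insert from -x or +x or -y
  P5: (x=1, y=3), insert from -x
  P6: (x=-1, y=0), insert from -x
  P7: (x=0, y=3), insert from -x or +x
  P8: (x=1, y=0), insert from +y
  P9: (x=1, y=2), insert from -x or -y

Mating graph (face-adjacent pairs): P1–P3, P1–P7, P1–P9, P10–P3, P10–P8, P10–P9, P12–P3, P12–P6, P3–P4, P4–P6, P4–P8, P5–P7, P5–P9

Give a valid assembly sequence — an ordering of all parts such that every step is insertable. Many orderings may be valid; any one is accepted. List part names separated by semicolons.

P4; P8; P10; P3; P6; P12; P9; P5; P1; P7

1. P4@(0, 0) [-x clear] — {P4}
2. P8@(1, 0) [+y clear] — {P4, P8}
3. P10@(1, 1) [-x clear] — {P10, P4, P8}
4. P3@(0, 1) [-x clear] — {P10, P3, P4, P8}
5. P6@(-1, 0) [-x clear] — {P10, P3, P4, P6, P8}
6. P12@(-1, 1) [-x clear] — {P10, P12, P3, P4, P6, P8}
7. P9@(1, 2) [-x clear] — {P10, P12, P3, P4, P6, P8, P9}
8. P5@(1, 3) [-x clear] — {P10, P12, P3, P4, P5, P6, P8, P9}
9. P1@(0, 2) [-x clear] — {P1, P10, P12, P3, P4, P5, P6, P8, P9}
10. P7@(0, 3) [-x clear] — {P1, P10, P12, P3, P4, P5, P6, P7, P8, P9}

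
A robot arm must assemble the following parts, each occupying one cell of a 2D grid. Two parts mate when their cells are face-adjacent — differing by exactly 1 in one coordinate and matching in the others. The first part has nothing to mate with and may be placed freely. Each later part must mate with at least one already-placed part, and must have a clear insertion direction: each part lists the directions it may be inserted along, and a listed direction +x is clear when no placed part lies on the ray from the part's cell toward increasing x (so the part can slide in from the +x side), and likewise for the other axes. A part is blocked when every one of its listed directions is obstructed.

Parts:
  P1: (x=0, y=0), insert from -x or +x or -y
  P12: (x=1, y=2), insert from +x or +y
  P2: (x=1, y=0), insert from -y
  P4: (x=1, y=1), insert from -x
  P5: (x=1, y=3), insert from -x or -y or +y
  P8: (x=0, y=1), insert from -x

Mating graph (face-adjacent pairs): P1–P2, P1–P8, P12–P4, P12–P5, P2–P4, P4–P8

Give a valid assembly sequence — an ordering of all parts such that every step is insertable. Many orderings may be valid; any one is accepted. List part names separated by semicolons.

1. P5@(1, 3) [-x clear] — {P5}
2. P12@(1, 2) [+x clear] — {P12, P5}
3. P4@(1, 1) [-x clear] — {P12, P4, P5}
4. P8@(0, 1) [-x clear] — {P12, P4, P5, P8}
5. P1@(0, 0) [-x clear] — {P1, P12, P4, P5, P8}
6. P2@(1, 0) [-y clear] — {P1, P12, P2, P4, P5, P8}

P5; P12; P4; P8; P1; P2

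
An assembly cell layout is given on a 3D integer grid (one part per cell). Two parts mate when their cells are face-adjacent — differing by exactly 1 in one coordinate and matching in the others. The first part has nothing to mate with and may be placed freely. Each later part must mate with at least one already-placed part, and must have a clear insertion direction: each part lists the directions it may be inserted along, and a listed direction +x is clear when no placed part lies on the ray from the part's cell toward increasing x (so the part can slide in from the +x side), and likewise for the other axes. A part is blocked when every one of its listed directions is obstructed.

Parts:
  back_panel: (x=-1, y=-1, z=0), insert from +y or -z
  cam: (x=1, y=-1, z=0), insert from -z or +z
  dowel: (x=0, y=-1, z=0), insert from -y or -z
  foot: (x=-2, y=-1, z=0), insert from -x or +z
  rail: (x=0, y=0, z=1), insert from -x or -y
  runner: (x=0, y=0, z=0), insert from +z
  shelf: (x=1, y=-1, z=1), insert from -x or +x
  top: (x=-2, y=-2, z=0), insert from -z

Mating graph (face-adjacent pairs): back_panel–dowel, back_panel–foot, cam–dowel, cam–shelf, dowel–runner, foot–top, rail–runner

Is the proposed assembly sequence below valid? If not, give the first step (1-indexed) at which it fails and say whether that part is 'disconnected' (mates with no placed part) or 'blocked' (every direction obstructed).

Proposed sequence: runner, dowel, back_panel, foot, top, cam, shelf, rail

Valid

1. runner@(0, 0, 0) [+z clear] — {runner}
2. dowel@(0, -1, 0) [-y clear] — {dowel, runner}
3. back_panel@(-1, -1, 0) [+y clear] — {back_panel, dowel, runner}
4. foot@(-2, -1, 0) [-x clear] — {back_panel, dowel, foot, runner}
5. top@(-2, -2, 0) [-z clear] — {back_panel, dowel, foot, runner, top}
6. cam@(1, -1, 0) [-z clear] — {back_panel, cam, dowel, foot, runner, top}
7. shelf@(1, -1, 1) [-x clear] — {back_panel, cam, dowel, foot, runner, shelf, top}
8. rail@(0, 0, 1) [-x clear] — {back_panel, cam, dowel, foot, rail, runner, shelf, top}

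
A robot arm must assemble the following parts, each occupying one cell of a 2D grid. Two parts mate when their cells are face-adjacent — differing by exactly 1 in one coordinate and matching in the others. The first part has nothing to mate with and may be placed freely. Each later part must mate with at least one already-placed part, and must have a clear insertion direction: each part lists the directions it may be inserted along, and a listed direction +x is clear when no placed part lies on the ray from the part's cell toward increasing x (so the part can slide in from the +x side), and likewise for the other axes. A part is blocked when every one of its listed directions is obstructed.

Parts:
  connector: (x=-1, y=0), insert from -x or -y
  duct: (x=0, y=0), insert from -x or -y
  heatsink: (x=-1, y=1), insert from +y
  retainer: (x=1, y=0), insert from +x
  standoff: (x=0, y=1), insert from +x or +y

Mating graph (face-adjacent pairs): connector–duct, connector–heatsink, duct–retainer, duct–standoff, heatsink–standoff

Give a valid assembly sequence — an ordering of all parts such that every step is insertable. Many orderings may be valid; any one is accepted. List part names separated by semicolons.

connector; heatsink; standoff; duct; retainer

1. connector@(-1, 0) [-x clear] — {connector}
2. heatsink@(-1, 1) [+y clear] — {connector, heatsink}
3. standoff@(0, 1) [+x clear] — {connector, heatsink, standoff}
4. duct@(0, 0) [-y clear] — {connector, duct, heatsink, standoff}
5. retainer@(1, 0) [+x clear] — {connector, duct, heatsink, retainer, standoff}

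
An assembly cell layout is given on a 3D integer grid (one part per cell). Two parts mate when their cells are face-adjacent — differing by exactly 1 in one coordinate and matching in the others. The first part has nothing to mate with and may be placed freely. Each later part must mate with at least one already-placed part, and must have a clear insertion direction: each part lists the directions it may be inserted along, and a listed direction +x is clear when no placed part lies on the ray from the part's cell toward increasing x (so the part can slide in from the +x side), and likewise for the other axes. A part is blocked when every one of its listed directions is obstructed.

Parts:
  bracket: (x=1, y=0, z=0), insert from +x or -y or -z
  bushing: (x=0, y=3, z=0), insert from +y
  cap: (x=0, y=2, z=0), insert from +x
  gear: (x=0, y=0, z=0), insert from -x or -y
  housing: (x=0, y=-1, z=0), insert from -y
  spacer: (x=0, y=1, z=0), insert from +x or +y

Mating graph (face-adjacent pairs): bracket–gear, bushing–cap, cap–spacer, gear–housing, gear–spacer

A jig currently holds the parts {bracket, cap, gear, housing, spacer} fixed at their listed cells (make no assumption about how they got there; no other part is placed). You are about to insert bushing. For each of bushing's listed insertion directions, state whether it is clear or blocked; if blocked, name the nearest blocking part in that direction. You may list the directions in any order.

+y: clear

+y: ray from bushing(0, 3, 0) has no placed part ⇒ clear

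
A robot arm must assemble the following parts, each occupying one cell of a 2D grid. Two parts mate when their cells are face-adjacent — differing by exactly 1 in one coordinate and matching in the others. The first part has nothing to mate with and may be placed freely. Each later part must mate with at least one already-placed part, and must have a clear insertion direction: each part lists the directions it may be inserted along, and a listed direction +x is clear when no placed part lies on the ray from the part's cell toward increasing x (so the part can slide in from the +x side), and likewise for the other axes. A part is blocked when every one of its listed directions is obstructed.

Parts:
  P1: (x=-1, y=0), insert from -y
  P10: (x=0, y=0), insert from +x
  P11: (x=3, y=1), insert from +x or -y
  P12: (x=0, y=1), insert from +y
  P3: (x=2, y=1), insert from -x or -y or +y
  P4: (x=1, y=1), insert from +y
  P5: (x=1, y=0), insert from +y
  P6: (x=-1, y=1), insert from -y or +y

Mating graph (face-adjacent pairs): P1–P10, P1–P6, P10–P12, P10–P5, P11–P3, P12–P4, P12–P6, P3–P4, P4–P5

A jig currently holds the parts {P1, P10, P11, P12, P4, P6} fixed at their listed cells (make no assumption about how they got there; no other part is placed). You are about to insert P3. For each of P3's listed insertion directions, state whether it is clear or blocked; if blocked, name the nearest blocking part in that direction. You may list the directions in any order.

-x: nearest on ray is P4@(1, 1) ⇒ blocked
-y: ray from P3(2, 1) has no placed part ⇒ clear
+y: ray from P3(2, 1) has no placed part ⇒ clear

+y: clear; -x: blocked by P4; -y: clear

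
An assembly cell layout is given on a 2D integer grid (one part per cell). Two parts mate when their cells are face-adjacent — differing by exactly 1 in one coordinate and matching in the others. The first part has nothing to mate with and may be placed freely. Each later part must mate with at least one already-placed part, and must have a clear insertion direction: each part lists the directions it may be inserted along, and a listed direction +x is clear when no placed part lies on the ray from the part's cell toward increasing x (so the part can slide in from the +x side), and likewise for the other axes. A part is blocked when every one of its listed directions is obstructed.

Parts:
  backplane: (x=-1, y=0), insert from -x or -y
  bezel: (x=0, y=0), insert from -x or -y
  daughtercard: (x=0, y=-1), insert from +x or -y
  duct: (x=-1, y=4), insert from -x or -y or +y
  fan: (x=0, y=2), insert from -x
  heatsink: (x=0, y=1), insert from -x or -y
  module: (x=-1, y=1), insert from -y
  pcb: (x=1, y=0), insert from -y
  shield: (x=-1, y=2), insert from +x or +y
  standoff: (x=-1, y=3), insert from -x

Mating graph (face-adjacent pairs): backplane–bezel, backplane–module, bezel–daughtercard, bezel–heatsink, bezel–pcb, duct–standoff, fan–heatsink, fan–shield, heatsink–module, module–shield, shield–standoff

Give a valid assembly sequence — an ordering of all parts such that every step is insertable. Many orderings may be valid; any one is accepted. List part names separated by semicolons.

heatsink; bezel; pcb; daughtercard; fan; shield; module; backplane; standoff; duct

1. heatsink@(0, 1) [-x clear] — {heatsink}
2. bezel@(0, 0) [-x clear] — {bezel, heatsink}
3. pcb@(1, 0) [-y clear] — {bezel, heatsink, pcb}
4. daughtercard@(0, -1) [+x clear] — {bezel, daughtercard, heatsink, pcb}
5. fan@(0, 2) [-x clear] — {bezel, daughtercard, fan, heatsink, pcb}
6. shield@(-1, 2) [+y clear] — {bezel, daughtercard, fan, heatsink, pcb, shield}
7. module@(-1, 1) [-y clear] — {bezel, daughtercard, fan, heatsink, module, pcb, shield}
8. backplane@(-1, 0) [-x clear] — {backplane, bezel, daughtercard, fan, heatsink, module, pcb, shield}
9. standoff@(-1, 3) [-x clear] — {backplane, bezel, daughtercard, fan, heatsink, module, pcb, shield, standoff}
10. duct@(-1, 4) [-x clear] — {backplane, bezel, daughtercard, duct, fan, heatsink, module, pcb, shield, standoff}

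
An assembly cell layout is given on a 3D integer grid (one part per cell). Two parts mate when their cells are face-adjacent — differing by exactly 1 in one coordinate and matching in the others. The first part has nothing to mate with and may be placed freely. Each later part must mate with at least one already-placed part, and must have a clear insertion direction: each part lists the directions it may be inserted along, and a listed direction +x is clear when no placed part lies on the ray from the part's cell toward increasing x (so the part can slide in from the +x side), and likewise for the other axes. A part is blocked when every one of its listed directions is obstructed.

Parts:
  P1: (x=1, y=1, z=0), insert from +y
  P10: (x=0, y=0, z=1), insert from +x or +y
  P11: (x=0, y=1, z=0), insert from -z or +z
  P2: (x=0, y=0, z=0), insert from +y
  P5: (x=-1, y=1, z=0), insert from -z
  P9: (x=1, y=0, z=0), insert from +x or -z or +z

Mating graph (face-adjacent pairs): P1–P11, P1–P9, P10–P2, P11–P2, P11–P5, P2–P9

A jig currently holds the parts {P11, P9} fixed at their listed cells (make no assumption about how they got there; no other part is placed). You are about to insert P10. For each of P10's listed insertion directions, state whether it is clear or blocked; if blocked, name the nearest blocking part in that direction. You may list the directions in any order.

+x: ray from P10(0, 0, 1) has no placed part ⇒ clear
+y: ray from P10(0, 0, 1) has no placed part ⇒ clear

+x: clear; +y: clear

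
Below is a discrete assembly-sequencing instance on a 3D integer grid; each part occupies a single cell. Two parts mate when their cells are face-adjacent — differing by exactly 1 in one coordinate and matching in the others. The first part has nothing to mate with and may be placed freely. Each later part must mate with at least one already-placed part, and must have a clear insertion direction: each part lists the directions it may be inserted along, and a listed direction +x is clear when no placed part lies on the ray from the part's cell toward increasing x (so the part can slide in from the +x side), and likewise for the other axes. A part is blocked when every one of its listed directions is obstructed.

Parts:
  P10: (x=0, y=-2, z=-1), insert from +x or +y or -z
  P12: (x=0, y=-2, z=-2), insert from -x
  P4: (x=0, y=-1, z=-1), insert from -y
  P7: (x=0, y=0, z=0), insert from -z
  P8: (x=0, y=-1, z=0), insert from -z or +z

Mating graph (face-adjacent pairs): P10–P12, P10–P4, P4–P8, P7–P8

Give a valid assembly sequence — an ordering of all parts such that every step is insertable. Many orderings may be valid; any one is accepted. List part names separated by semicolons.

P7; P8; P4; P10; P12

1. P7@(0, 0, 0) [-z clear] — {P7}
2. P8@(0, -1, 0) [-z clear] — {P7, P8}
3. P4@(0, -1, -1) [-y clear] — {P4, P7, P8}
4. P10@(0, -2, -1) [+x clear] — {P10, P4, P7, P8}
5. P12@(0, -2, -2) [-x clear] — {P10, P12, P4, P7, P8}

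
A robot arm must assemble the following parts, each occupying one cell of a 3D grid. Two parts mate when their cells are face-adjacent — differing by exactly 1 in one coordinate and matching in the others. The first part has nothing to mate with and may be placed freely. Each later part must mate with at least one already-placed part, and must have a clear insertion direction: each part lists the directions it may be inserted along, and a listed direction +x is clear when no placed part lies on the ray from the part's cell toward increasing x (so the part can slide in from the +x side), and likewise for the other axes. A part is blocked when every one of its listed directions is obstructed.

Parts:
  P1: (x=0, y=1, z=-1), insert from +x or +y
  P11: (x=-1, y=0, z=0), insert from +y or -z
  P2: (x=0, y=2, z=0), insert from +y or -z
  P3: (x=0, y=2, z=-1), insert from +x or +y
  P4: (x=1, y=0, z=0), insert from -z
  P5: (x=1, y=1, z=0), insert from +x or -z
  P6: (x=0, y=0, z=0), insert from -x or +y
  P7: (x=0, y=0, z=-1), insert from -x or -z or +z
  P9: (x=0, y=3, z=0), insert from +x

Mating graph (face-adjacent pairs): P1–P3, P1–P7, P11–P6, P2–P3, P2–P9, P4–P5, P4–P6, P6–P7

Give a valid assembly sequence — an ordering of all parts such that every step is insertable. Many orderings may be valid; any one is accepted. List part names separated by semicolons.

1. P2@(0, 2, 0) [+y clear] — {P2}
2. P9@(0, 3, 0) [+x clear] — {P2, P9}
3. P3@(0, 2, -1) [+x clear] — {P2, P3, P9}
4. P1@(0, 1, -1) [+x clear] — {P1, P2, P3, P9}
5. P7@(0, 0, -1) [-x clear] — {P1, P2, P3, P7, P9}
6. P6@(0, 0, 0) [-x clear] — {P1, P2, P3, P6, P7, P9}
7. P4@(1, 0, 0) [-z clear] — {P1, P2, P3, P4, P6, P7, P9}
8. P11@(-1, 0, 0) [+y clear] — {P1, P11, P2, P3, P4, P6, P7, P9}
9. P5@(1, 1, 0) [+x clear] — {P1, P11, P2, P3, P4, P5, P6, P7, P9}

P2; P9; P3; P1; P7; P6; P4; P11; P5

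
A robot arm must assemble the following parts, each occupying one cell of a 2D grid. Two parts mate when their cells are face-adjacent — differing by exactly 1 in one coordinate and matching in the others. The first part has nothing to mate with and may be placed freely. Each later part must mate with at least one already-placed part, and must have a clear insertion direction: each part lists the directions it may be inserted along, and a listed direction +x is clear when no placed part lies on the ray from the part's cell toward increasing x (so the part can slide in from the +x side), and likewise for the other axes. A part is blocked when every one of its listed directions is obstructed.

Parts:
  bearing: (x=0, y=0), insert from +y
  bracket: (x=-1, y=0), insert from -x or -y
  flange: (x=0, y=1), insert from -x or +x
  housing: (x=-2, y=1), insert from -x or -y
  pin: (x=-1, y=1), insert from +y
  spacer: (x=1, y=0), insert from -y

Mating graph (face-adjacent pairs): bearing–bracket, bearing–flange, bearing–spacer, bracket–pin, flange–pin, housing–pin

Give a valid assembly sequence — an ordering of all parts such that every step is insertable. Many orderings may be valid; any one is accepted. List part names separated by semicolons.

1. bracket@(-1, 0) [-x clear] — {bracket}
2. pin@(-1, 1) [+y clear] — {bracket, pin}
3. housing@(-2, 1) [-x clear] — {bracket, housing, pin}
4. bearing@(0, 0) [+y clear] — {bearing, bracket, housing, pin}
5. spacer@(1, 0) [-y clear] — {bearing, bracket, housing, pin, spacer}
6. flange@(0, 1) [+x clear] — {bearing, bracket, flange, housing, pin, spacer}

bracket; pin; housing; bearing; spacer; flange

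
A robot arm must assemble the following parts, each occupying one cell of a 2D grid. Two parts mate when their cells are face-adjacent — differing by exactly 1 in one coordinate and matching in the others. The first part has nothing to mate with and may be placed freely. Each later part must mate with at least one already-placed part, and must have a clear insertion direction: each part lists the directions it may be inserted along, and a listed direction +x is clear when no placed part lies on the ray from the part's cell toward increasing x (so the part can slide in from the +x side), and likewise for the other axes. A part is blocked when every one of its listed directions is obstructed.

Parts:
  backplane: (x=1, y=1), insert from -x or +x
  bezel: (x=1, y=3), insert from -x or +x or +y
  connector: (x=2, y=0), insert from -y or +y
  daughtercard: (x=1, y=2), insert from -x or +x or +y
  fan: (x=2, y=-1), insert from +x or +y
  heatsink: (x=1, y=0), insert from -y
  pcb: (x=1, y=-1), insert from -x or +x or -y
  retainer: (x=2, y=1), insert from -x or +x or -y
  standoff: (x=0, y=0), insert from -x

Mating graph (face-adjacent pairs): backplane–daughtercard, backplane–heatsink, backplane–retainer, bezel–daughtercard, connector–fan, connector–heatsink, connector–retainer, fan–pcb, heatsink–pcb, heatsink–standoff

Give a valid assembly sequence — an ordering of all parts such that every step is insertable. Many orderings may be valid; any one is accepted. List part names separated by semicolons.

1. bezel@(1, 3) [-x clear] — {bezel}
2. daughtercard@(1, 2) [-x clear] — {bezel, daughtercard}
3. backplane@(1, 1) [-x clear] — {backplane, bezel, daughtercard}
4. heatsink@(1, 0) [-y clear] — {backplane, bezel, daughtercard, heatsink}
5. pcb@(1, -1) [-x clear] — {backplane, bezel, daughtercard, heatsink, pcb}
6. fan@(2, -1) [+x clear] — {backplane, bezel, daughtercard, fan, heatsink, pcb}
7. standoff@(0, 0) [-x clear] — {backplane, bezel, daughtercard, fan, heatsink, pcb, standoff}
8. connector@(2, 0) [+y clear] — {backplane, bezel, connector, daughtercard, fan, heatsink, pcb, standoff}
9. retainer@(2, 1) [+x clear] — {backplane, bezel, connector, daughtercard, fan, heatsink, pcb, retainer, standoff}

bezel; daughtercard; backplane; heatsink; pcb; fan; standoff; connector; retainer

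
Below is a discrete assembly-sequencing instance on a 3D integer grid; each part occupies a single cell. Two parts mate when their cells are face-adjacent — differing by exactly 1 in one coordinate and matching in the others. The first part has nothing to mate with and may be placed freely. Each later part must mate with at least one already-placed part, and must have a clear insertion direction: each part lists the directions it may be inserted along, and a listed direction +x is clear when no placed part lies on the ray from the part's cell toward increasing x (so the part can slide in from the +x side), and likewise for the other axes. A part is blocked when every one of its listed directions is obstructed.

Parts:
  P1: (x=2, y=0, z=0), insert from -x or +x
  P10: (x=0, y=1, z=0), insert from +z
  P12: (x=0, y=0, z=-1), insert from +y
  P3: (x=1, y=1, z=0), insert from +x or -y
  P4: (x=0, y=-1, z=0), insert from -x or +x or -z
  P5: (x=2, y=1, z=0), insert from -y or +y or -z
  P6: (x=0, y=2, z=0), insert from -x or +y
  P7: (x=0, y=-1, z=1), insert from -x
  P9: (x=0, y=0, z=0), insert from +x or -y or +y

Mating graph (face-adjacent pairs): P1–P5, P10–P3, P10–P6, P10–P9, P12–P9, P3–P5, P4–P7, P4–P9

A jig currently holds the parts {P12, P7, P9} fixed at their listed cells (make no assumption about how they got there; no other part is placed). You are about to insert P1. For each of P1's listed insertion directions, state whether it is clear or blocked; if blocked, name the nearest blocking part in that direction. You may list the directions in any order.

+x: clear; -x: blocked by P9

-x: nearest on ray is P9@(0, 0, 0) ⇒ blocked
+x: ray from P1(2, 0, 0) has no placed part ⇒ clear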